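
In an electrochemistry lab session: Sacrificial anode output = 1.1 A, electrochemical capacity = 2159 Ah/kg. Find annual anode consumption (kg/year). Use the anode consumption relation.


Annual consumption = current * hours per year / capacity
Rate = 1.1 * 8760 / 2159 = 4.5 kg/year

4.5 kg/year


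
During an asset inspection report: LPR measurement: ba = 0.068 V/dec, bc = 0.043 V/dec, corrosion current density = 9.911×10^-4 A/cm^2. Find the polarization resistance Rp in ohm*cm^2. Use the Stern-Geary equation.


Apply the Stern-Geary equation: Rp = ba*bc / (2.303*icorr*(ba+bc))
ba*bc = 0.068*0.043 = 0.002924
ba+bc = 0.111; 2.303*icorr*(ba+bc) = 2.303*9.911×10^-4*0.111 = 2.5335787×10^-4
Rp = 0.002924 / 2.5335787×10^-4 = 11.5 ohm*cm^2

11.5 ohm*cm^2


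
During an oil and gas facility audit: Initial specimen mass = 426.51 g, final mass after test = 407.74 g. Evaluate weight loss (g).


Weight loss = initial − final
WL = 426.51 − 407.74 = 18.77 g

18.77 g


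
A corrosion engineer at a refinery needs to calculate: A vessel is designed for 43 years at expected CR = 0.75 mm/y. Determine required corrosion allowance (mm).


Corrosion allowance = CR × design life
CA = 0.75 * 43 = 32.25 mm

32.25 mm


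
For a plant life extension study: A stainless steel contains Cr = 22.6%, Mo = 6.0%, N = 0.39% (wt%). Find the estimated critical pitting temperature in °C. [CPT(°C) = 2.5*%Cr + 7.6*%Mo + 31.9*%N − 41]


Apply the ASTM G48 empirical CPT estimate: CPT(°C) = 2.5*%Cr + 7.6*%Mo + 31.9*%N − 41
2.5*22.6 = 56.5; 7.6*6.0 = 45.6; 31.9*0.39 = 12.441
CPT = 56.5 + 45.6 + 12.441 − 41 = 73.541 °C
Rounded to 0.1 °C: CPT ≈ 73.5 °C

73.5 °C


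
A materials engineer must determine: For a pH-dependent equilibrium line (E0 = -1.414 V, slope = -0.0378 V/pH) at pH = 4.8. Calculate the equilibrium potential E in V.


Apply the Pourbaix line equation: E = E0 + slope*pH
E = -1.414 + (-0.0378)*4.8 = -1.414 + (-0.18144) = -1.59544 V
Rounded to 4 decimal places: E = -1.5954 V

-1.5954 V


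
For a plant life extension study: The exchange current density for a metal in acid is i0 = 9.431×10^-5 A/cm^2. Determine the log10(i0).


i0 = 9.431×10^-5 A/cm^2
log10(i0) = -4.025

-4.025


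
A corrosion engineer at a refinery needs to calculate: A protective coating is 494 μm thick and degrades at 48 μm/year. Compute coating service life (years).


Service life = thickness / degradation rate
Life = 494 / 48 = 10.3 years

10.3 years


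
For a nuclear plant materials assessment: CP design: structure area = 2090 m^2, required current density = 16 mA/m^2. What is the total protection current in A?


I = area * current density, then convert mA → A (÷1000)
I = 2090 * 16 / 1000 = 33.44 A

33.44 A


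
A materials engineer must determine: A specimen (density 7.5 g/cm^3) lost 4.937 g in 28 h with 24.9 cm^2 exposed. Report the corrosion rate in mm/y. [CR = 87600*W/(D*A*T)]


Apply the mm/y weight-loss relation: CR = 87600 * W / (D * A * T)
Numerator: 87600 * 4.937 = 432481.2
Denominator: 7.5 * 24.9 * 28 = 5229.0
CR = 432481.2 / 5229.0 = 82.7082 mm/y

82.7082 mm/y


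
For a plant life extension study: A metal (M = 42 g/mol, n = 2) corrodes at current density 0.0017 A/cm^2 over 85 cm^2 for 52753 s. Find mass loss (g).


Apply Faraday's law: m = i*A*t*M / (n*F)
Total charge passed Q = i*A*t = 0.0017*85*52753 = 7622.8085 C
m = Q*M/(n*F) = 7622.8085*42/(2*96485) = 1.659 g

1.659 g


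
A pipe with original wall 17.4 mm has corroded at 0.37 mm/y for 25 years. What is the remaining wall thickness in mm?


Remaining wall = original − CR × time
t = 17.4 − 0.37*25 = 17.4 − 9.25 = 8.15 mm

8.15 mm


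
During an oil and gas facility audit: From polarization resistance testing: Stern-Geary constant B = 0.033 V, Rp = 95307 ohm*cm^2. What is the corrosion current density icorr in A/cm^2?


Apply the Stern-Geary relation: icorr = B / Rp
icorr = 0.033 / 95307 = 3.462×10^-7 A/cm^2

3.462×10^-7 A/cm^2


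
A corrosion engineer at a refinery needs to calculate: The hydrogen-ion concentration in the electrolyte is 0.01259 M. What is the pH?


pH = −log10[H+]
pH = −log10(0.01259) = 1.9

1.9


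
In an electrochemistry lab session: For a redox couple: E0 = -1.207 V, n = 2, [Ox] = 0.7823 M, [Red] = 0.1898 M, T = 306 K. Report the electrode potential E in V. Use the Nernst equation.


Apply the Nernst equation: E = E0 + (RT/nF)*ln([Ox]/[Red])
Step 1: RT/nF = 8.314*306/(2*96485) = 0.01318383 V
Step 2: [Ox]/[Red] = 0.7823/0.1898 = 4.121707
Step 3: ln(4.121707) = 1.416267
Step 4: correction = 0.01318383 * 1.416267 = 0.019 V
E = -1.207 + 0.019 = -1.188 V

-1.188 V


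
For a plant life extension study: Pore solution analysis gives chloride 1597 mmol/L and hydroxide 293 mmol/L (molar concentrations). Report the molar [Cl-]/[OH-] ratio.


Threshold parameter = [Cl-] / [OH-] (molar basis; both in mmol/L, so units cancel)
Ratio = 1597 / 293 = 5.45

5.45


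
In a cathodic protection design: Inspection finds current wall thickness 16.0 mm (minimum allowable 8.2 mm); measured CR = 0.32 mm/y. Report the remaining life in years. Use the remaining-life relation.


Apply the remaining-life relation: RL = (t_current − t_min) / CR
RL = (16.0 − 8.2) / 0.32 = 7.8 / 0.32 = 24.4 years

24.4 years


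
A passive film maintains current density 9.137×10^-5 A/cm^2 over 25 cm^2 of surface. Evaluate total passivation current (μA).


I = i_pass * A, then convert A → μA (×10^6)
I = 9.137×10^-5 * 25 * 10^6 = 2284.25 μA

2284.25 μA


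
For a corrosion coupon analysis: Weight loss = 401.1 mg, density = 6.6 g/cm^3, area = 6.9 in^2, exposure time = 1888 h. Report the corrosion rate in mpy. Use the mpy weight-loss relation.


Apply the mpy weight-loss relation: CR = 534 * W / (D * A * T)
Numerator: 534 * 401.1 = 214187.4
Denominator: 6.6 * 6.9 * 1888 = 85979.52
CR = 214187.4 / 85979.52 = 2.49114 mpy

2.49114 mpy


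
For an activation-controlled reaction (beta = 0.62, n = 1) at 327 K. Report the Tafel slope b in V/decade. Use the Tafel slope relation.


Apply the Tafel slope relation: b = 2.303*R*T/(beta*n*F)
Numerator: 2.303 * 8.314 * 327 = 6261.12
Denominator: 0.62 * 1 * 96485 = 59820.7
b = 6261.12 / 59820.7 = 0.1047 V/decade

0.1047 V/decade


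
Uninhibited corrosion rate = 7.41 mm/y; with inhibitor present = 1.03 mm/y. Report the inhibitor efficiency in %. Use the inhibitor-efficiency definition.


Apply the inhibitor-efficiency definition: IE = (CR_blank − CR_inh)/CR_blank × 100
IE = (7.41 − 1.03) / 7.41 × 100
IE = 6.38 / 7.41 × 100 = 86.1 %

86.1 %


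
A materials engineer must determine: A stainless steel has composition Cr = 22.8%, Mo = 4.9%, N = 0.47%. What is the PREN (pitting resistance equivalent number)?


Apply the PREN formula: PREN = Cr + 3.3*Mo + 16*N
PREN = 22.8 + 3.3*4.9 + 16*0.47
PREN = 22.8 + 16.17 + 7.52 = 46.49

46.49


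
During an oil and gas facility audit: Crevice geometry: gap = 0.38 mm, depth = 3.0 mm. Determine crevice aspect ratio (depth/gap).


Aspect ratio = depth / gap
Ratio = 3.0 / 0.38 = 7.9

7.9


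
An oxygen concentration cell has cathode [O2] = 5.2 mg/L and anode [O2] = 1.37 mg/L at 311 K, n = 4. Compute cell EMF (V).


Apply the Nernst concentration-cell relation: E = (RT/nF)*ln(C_cathode/C_anode)
RT/nF = 8.314*311/(4*96485) = 0.00669963 V
ln(5.2/1.37) = 1.33385
E = 0.00669963 * 1.33385 = 0.00894 V

0.00894 V


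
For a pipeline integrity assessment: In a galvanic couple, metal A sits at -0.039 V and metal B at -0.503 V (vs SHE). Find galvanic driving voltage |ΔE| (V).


Driving voltage is the absolute potential difference.
|ΔE| = |-0.039 − (-0.503)| = 0.464 V

0.464 V


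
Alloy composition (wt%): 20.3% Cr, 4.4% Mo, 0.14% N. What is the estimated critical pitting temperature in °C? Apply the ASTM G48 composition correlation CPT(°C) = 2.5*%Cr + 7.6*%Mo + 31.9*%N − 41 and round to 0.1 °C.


Apply the ASTM G48 empirical CPT estimate: CPT(°C) = 2.5*%Cr + 7.6*%Mo + 31.9*%N − 41
2.5*20.3 = 50.75; 7.6*4.4 = 33.44; 31.9*0.14 = 4.466
CPT = 50.75 + 33.44 + 4.466 − 41 = 47.656 °C
Rounded to 0.1 °C: CPT ≈ 47.7 °C

47.7 °C


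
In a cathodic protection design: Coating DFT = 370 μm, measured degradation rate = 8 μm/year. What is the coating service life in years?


Service life = thickness / degradation rate
Life = 370 / 8 = 46.3 years

46.3 years


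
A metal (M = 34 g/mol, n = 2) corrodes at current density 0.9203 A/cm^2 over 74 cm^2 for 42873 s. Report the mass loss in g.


Apply Faraday's law: m = i*A*t*M / (n*F)
Total charge passed Q = i*A*t = 0.9203*74*42873 = 2919745.6206 C
m = Q*M/(n*F) = 2919745.6206*34/(2*96485) = 514.4393 g

514.4393 g


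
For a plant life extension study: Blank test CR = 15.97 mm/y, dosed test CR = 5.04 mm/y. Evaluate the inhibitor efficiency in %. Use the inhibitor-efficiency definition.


Apply the inhibitor-efficiency definition: IE = (CR_blank − CR_inh)/CR_blank × 100
IE = (15.97 − 5.04) / 15.97 × 100
IE = 10.93 / 15.97 × 100 = 68.4 %

68.4 %


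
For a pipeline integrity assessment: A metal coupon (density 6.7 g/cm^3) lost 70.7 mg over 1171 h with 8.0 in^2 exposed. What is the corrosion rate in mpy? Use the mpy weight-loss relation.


Apply the mpy weight-loss relation: CR = 534 * W / (D * A * T)
Numerator: 534 * 70.7 = 37753.8
Denominator: 6.7 * 8.0 * 1171 = 62765.6
CR = 37753.8 / 62765.6 = 0.6015 mpy

0.6015 mpy


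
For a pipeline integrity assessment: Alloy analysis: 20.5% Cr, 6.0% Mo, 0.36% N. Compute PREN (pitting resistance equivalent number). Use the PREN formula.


Apply the PREN formula: PREN = Cr + 3.3*Mo + 16*N
PREN = 20.5 + 3.3*6.0 + 16*0.36
PREN = 20.5 + 19.8 + 5.76 = 46.06

46.06


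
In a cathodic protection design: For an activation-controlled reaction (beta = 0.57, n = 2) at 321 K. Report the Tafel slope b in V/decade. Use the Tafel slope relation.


Apply the Tafel slope relation: b = 2.303*R*T/(beta*n*F)
Numerator: 2.303 * 8.314 * 321 = 6146.23
Denominator: 0.57 * 2 * 96485 = 109992.9
b = 6146.23 / 109992.9 = 0.056 V/decade

0.056 V/decade


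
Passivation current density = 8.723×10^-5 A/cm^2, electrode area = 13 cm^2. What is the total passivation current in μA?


I = i_pass * A, then convert A → μA (×10^6)
I = 8.723×10^-5 * 13 * 10^6 = 1133.99 μA

1133.99 μA


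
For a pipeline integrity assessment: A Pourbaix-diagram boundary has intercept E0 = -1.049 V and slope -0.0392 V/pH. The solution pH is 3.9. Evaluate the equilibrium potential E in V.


Apply the Pourbaix line equation: E = E0 + slope*pH
E = -1.049 + (-0.0392)*3.9 = -1.049 + (-0.15288) = -1.20188 V
Rounded to 3 decimal places: E = -1.202 V

-1.202 V


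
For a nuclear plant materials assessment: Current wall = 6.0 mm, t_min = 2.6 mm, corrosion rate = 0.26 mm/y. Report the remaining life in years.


Apply the remaining-life relation: RL = (t_current − t_min) / CR
RL = (6.0 − 2.6) / 0.26 = 3.4 / 0.26 = 13.1 years

13.1 years


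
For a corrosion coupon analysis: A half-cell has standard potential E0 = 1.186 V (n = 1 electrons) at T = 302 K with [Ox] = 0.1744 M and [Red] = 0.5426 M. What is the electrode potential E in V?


Apply the Nernst equation: E = E0 + (RT/nF)*ln([Ox]/[Red])
Step 1: RT/nF = 8.314*302/(1*96485) = 0.02602299 V
Step 2: [Ox]/[Red] = 0.1744/0.5426 = 0.321415
Step 3: ln(0.321415) = -1.135022
Step 4: correction = 0.02602299 * -1.135022 = -0.0295 V
E = 1.186 + -0.0295 = 1.1565 V

1.1565 V


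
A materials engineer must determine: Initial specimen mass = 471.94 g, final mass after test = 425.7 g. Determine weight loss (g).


Weight loss = initial − final
WL = 471.94 − 425.7 = 46.24 g

46.24 g


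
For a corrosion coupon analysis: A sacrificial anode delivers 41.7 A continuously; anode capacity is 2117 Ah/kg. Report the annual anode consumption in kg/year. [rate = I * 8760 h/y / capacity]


Annual consumption = current * hours per year / capacity
Rate = 41.7 * 8760 / 2117 = 172.6 kg/year

172.6 kg/year


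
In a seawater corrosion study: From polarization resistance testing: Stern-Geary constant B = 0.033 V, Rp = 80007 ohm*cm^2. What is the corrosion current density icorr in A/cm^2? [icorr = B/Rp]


Apply the Stern-Geary relation: icorr = B / Rp
icorr = 0.033 / 80007 = 4.125×10^-7 A/cm^2

4.125×10^-7 A/cm^2


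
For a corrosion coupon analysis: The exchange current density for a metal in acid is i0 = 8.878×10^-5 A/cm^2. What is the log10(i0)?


i0 = 8.878×10^-5 A/cm^2
log10(i0) = -4.052

-4.052


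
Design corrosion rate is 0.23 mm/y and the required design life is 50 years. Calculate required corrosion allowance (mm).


Corrosion allowance = CR × design life
CA = 0.23 * 50 = 11.5 mm

11.5 mm


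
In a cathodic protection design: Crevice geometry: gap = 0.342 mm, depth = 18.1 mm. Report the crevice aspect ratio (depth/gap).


Aspect ratio = depth / gap
Ratio = 18.1 / 0.342 = 52.9

52.9


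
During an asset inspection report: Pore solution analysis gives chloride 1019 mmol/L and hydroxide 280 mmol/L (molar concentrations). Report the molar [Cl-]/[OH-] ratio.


Threshold parameter = [Cl-] / [OH-] (molar basis; both in mmol/L, so units cancel)
Ratio = 1019 / 280 = 3.64

3.64


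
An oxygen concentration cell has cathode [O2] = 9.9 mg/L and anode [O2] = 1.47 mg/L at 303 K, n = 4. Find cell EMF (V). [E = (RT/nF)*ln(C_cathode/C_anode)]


Apply the Nernst concentration-cell relation: E = (RT/nF)*ln(C_cathode/C_anode)
RT/nF = 8.314*303/(4*96485) = 0.00652729 V
ln(9.9/1.47) = 1.90727
E = 0.00652729 * 1.90727 = 0.01245 V

0.01245 V


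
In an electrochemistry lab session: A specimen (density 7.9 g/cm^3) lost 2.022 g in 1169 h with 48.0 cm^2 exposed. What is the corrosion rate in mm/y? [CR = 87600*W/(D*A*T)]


Apply the mm/y weight-loss relation: CR = 87600 * W / (D * A * T)
Numerator: 87600 * 2.022 = 177127.2
Denominator: 7.9 * 48.0 * 1169 = 443284.8
CR = 177127.2 / 443284.8 = 0.3996 mm/y

0.3996 mm/y


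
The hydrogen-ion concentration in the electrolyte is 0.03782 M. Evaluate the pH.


pH = −log10[H+]
pH = −log10(0.03782) = 1.42

1.42


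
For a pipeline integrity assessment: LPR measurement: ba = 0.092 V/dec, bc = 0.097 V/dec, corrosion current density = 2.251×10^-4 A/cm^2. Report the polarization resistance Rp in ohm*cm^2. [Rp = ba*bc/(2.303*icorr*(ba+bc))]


Apply the Stern-Geary equation: Rp = ba*bc / (2.303*icorr*(ba+bc))
ba*bc = 0.092*0.097 = 0.008924
ba+bc = 0.189; 2.303*icorr*(ba+bc) = 2.303*2.251×10^-4*0.189 = 9.7978602×10^-5
Rp = 0.008924 / 9.7978602×10^-5 = 91.1 ohm*cm^2

91.1 ohm*cm^2


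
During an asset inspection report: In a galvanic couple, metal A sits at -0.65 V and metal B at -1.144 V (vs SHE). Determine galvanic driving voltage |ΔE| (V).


Driving voltage is the absolute potential difference.
|ΔE| = |-0.65 − (-1.144)| = 0.494 V

0.494 V


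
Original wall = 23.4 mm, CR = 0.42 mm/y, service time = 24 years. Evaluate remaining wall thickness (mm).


Remaining wall = original − CR × time
t = 23.4 − 0.42*24 = 23.4 − 10.08 = 13.32 mm

13.32 mm


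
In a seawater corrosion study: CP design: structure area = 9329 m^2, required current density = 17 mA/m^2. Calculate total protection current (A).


I = area * current density, then convert mA → A (÷1000)
I = 9329 * 17 / 1000 = 158.59 A

158.59 A


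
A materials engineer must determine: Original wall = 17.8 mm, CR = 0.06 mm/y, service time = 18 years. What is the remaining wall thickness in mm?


Remaining wall = original − CR × time
t = 17.8 − 0.06*18 = 17.8 − 1.08 = 16.72 mm

16.72 mm


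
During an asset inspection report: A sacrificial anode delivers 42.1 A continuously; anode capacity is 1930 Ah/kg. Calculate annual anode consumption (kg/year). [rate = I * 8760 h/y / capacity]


Annual consumption = current * hours per year / capacity
Rate = 42.1 * 8760 / 1930 = 191.1 kg/year

191.1 kg/year


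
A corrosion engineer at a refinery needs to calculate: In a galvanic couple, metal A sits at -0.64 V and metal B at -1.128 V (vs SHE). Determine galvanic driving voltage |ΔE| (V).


Driving voltage is the absolute potential difference.
|ΔE| = |-0.64 − (-1.128)| = 0.488 V

0.488 V


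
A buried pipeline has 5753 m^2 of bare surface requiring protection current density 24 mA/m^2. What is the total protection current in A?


I = area * current density, then convert mA → A (÷1000)
I = 5753 * 24 / 1000 = 138.07 A

138.07 A


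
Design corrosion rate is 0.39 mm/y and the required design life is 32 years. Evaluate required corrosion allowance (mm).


Corrosion allowance = CR × design life
CA = 0.39 * 32 = 12.48 mm

12.48 mm


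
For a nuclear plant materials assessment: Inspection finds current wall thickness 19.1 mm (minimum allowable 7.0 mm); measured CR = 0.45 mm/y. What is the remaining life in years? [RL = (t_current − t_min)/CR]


Apply the remaining-life relation: RL = (t_current − t_min) / CR
RL = (19.1 − 7.0) / 0.45 = 12.1 / 0.45 = 26.9 years

26.9 years


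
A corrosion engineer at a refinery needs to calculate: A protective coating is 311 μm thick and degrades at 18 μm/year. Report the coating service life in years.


Service life = thickness / degradation rate
Life = 311 / 18 = 17.3 years

17.3 years


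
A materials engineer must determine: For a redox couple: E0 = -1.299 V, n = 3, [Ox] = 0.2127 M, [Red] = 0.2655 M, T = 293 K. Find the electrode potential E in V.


Apply the Nernst equation: E = E0 + (RT/nF)*ln([Ox]/[Red])
Step 1: RT/nF = 8.314*293/(3*96485) = 0.00841582 V
Step 2: [Ox]/[Red] = 0.2127/0.2655 = 0.80113
Step 3: ln(0.80113) = -0.221732
Step 4: correction = 0.00841582 * -0.221732 = -0.0019 V
E = -1.299 + -0.0019 = -1.3009 V

-1.3009 V


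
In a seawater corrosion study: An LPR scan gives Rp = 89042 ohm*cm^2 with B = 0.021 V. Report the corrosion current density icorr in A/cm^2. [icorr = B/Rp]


Apply the Stern-Geary relation: icorr = B / Rp
icorr = 0.021 / 89042 = 2.358×10^-7 A/cm^2

2.358×10^-7 A/cm^2


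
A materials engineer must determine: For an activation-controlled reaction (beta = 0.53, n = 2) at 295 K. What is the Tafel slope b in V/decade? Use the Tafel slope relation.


Apply the Tafel slope relation: b = 2.303*R*T/(beta*n*F)
Numerator: 2.303 * 8.314 * 295 = 5648.41
Denominator: 0.53 * 2 * 96485 = 102274.1
b = 5648.41 / 102274.1 = 0.0552 V/decade

0.0552 V/decade


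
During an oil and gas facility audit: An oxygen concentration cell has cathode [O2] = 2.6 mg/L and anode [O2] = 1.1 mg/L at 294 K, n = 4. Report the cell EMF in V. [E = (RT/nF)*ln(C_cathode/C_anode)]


Apply the Nernst concentration-cell relation: E = (RT/nF)*ln(C_cathode/C_anode)
RT/nF = 8.314*294/(4*96485) = 0.00633341 V
ln(2.6/1.1) = 0.8602
E = 0.00633341 * 0.8602 = 0.00545 V

0.00545 V


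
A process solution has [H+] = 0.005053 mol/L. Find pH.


pH = −log10[H+]
pH = −log10(0.005053) = 2.3

2.3


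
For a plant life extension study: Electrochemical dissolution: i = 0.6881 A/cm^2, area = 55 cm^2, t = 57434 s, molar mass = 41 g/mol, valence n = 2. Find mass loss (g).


Apply Faraday's law: m = i*A*t*M / (n*F)
Total charge passed Q = i*A*t = 0.6881*55*57434 = 2173618.447 C
m = Q*M/(n*F) = 2173618.447*41/(2*96485) = 461.82493 g

461.82493 g


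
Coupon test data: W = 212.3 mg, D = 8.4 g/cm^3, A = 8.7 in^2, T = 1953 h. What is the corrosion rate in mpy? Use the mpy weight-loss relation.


Apply the mpy weight-loss relation: CR = 534 * W / (D * A * T)
Numerator: 534 * 212.3 = 113368.2
Denominator: 8.4 * 8.7 * 1953 = 142725.24
CR = 113368.2 / 142725.24 = 0.7943 mpy

0.7943 mpy


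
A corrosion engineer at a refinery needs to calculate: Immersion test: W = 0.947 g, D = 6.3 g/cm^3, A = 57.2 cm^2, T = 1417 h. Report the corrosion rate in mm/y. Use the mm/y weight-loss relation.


Apply the mm/y weight-loss relation: CR = 87600 * W / (D * A * T)
Numerator: 87600 * 0.947 = 82957.2
Denominator: 6.3 * 57.2 * 1417 = 510630.12
CR = 82957.2 / 510630.12 = 0.16246 mm/y

0.16246 mm/y


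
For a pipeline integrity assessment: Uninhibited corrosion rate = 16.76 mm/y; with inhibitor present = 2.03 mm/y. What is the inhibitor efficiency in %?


Apply the inhibitor-efficiency definition: IE = (CR_blank − CR_inh)/CR_blank × 100
IE = (16.76 − 2.03) / 16.76 × 100
IE = 14.73 / 16.76 × 100 = 87.9 %

87.9 %


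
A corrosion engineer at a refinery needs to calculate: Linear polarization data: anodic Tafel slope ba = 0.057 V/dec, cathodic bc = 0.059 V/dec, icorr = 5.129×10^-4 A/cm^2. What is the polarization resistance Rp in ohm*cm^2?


Apply the Stern-Geary equation: Rp = ba*bc / (2.303*icorr*(ba+bc))
ba*bc = 0.057*0.059 = 0.003363
ba+bc = 0.116; 2.303*icorr*(ba+bc) = 2.303*5.129×10^-4*0.116 = 1.3702021×10^-4
Rp = 0.003363 / 1.3702021×10^-4 = 24.5 ohm*cm^2

24.5 ohm*cm^2


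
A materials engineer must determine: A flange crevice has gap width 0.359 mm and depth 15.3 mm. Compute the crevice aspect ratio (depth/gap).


Aspect ratio = depth / gap
Ratio = 15.3 / 0.359 = 42.6

42.6


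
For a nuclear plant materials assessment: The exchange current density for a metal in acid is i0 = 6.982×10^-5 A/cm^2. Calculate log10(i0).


i0 = 6.982×10^-5 A/cm^2
log10(i0) = -4.156

-4.156


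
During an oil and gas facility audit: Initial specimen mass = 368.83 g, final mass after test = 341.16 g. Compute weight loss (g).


Weight loss = initial − final
WL = 368.83 − 341.16 = 27.67 g

27.67 g


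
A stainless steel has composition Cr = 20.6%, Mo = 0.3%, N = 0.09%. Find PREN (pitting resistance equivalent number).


Apply the PREN formula: PREN = Cr + 3.3*Mo + 16*N
PREN = 20.6 + 3.3*0.3 + 16*0.09
PREN = 20.6 + 0.99 + 1.44 = 23.03

23.03


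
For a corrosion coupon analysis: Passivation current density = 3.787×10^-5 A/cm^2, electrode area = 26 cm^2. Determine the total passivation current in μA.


I = i_pass * A, then convert A → μA (×10^6)
I = 3.787×10^-5 * 26 * 10^6 = 984.62 μA

984.62 μA


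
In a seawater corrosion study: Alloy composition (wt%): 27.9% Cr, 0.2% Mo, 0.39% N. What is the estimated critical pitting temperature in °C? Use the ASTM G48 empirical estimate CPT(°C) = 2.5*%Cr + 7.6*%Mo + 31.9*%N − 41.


Apply the ASTM G48 empirical CPT estimate: CPT(°C) = 2.5*%Cr + 7.6*%Mo + 31.9*%N − 41
2.5*27.9 = 69.75; 7.6*0.2 = 1.52; 31.9*0.39 = 12.441
CPT = 69.75 + 1.52 + 12.441 − 41 = 42.711 °C
Rounded to 0.1 °C: CPT ≈ 42.7 °C

42.7 °C


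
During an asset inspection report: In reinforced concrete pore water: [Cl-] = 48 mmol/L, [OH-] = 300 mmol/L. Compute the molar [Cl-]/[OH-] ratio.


Threshold parameter = [Cl-] / [OH-] (molar basis; both in mmol/L, so units cancel)
Ratio = 48 / 300 = 0.16

0.16


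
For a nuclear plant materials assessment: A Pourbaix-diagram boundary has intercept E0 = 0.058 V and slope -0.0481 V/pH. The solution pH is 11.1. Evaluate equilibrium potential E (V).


Apply the Pourbaix line equation: E = E0 + slope*pH
E = 0.058 + (-0.0481)*11.1 = 0.058 + (-0.53391) = -0.47591 V
Rounded to 4 decimal places: E = -0.4759 V

-0.4759 V


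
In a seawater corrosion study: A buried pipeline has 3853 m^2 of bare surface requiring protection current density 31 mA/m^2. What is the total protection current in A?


I = area * current density, then convert mA → A (÷1000)
I = 3853 * 31 / 1000 = 119.44 A

119.44 A


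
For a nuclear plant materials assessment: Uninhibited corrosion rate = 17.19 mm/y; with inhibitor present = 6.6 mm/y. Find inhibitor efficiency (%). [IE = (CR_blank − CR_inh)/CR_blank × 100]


Apply the inhibitor-efficiency definition: IE = (CR_blank − CR_inh)/CR_blank × 100
IE = (17.19 − 6.6) / 17.19 × 100
IE = 10.59 / 17.19 × 100 = 61.6 %

61.6 %


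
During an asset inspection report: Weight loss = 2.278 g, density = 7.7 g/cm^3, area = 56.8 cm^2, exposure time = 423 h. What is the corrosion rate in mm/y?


Apply the mm/y weight-loss relation: CR = 87600 * W / (D * A * T)
Numerator: 87600 * 2.278 = 199552.8
Denominator: 7.7 * 56.8 * 423 = 185003.28
CR = 199552.8 / 185003.28 = 1.078645 mm/y

1.078645 mm/y


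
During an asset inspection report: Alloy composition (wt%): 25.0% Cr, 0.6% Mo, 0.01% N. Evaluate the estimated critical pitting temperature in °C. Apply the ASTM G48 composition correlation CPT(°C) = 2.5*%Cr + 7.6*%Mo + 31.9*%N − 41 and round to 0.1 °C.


Apply the ASTM G48 empirical CPT estimate: CPT(°C) = 2.5*%Cr + 7.6*%Mo + 31.9*%N − 41
2.5*25.0 = 62.5; 7.6*0.6 = 4.56; 31.9*0.01 = 0.319
CPT = 62.5 + 4.56 + 0.319 − 41 = 26.379 °C
Rounded to 0.1 °C: CPT ≈ 26.4 °C

26.4 °C


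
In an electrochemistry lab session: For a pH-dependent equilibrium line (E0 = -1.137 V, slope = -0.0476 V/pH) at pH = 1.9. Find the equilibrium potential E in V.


Apply the Pourbaix line equation: E = E0 + slope*pH
E = -1.137 + (-0.0476)*1.9 = -1.137 + (-0.09044) = -1.22744 V
Rounded to 3 decimal places: E = -1.227 V

-1.227 V


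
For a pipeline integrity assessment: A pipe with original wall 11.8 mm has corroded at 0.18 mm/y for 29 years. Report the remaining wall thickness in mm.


Remaining wall = original − CR × time
t = 11.8 − 0.18*29 = 11.8 − 5.22 = 6.58 mm

6.58 mm


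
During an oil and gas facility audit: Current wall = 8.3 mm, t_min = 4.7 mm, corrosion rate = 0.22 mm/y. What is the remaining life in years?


Apply the remaining-life relation: RL = (t_current − t_min) / CR
RL = (8.3 − 4.7) / 0.22 = 3.6 / 0.22 = 16.4 years

16.4 years


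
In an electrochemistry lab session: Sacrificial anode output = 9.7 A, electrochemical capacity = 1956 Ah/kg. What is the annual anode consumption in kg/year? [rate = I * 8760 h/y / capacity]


Annual consumption = current * hours per year / capacity
Rate = 9.7 * 8760 / 1956 = 43.4 kg/year

43.4 kg/year


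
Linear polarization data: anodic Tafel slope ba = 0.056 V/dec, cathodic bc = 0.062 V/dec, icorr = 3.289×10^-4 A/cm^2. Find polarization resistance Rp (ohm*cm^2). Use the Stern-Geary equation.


Apply the Stern-Geary equation: Rp = ba*bc / (2.303*icorr*(ba+bc))
ba*bc = 0.056*0.062 = 0.003472
ba+bc = 0.118; 2.303*icorr*(ba+bc) = 2.303*3.289×10^-4*0.118 = 8.9379891×10^-5
Rp = 0.003472 / 8.9379891×10^-5 = 38.8 ohm*cm^2

38.8 ohm*cm^2


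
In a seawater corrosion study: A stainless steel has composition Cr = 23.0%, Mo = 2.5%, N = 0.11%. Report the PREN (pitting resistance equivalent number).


Apply the PREN formula: PREN = Cr + 3.3*Mo + 16*N
PREN = 23.0 + 3.3*2.5 + 16*0.11
PREN = 23.0 + 8.25 + 1.76 = 33.01

33.01


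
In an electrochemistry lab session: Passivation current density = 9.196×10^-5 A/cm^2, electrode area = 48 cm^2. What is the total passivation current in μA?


I = i_pass * A, then convert A → μA (×10^6)
I = 9.196×10^-5 * 48 * 10^6 = 4414.08 μA

4414.08 μA


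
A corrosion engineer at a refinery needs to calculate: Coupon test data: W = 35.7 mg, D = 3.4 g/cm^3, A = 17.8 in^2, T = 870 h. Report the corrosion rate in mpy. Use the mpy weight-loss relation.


Apply the mpy weight-loss relation: CR = 534 * W / (D * A * T)
Numerator: 534 * 35.7 = 19063.8
Denominator: 3.4 * 17.8 * 870 = 52652.4
CR = 19063.8 / 52652.4 = 0.362 mpy

0.362 mpy


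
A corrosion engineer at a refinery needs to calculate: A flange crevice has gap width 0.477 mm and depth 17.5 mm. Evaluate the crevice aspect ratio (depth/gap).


Aspect ratio = depth / gap
Ratio = 17.5 / 0.477 = 36.7

36.7


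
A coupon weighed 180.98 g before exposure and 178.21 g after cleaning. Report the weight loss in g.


Weight loss = initial − final
WL = 180.98 − 178.21 = 2.77 g

2.77 g


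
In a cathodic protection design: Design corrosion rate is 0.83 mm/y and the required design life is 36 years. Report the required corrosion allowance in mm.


Corrosion allowance = CR × design life
CA = 0.83 * 36 = 29.88 mm

29.88 mm


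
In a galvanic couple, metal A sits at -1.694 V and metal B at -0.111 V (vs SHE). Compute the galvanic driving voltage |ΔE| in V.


Driving voltage is the absolute potential difference.
|ΔE| = |-1.694 − (-0.111)| = 1.583 V

1.583 V


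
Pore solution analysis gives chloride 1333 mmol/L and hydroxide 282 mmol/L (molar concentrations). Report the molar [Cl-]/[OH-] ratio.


Threshold parameter = [Cl-] / [OH-] (molar basis; both in mmol/L, so units cancel)
Ratio = 1333 / 282 = 4.73

4.73


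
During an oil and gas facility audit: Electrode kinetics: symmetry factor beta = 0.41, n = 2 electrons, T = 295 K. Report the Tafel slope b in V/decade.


Apply the Tafel slope relation: b = 2.303*R*T/(beta*n*F)
Numerator: 2.303 * 8.314 * 295 = 5648.41
Denominator: 0.41 * 2 * 96485 = 79117.7
b = 5648.41 / 79117.7 = 0.0714 V/decade

0.0714 V/decade


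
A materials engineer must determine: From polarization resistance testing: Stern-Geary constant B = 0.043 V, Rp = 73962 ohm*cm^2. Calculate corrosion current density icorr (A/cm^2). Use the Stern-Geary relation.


Apply the Stern-Geary relation: icorr = B / Rp
icorr = 0.043 / 73962 = 5.814×10^-7 A/cm^2

5.814×10^-7 A/cm^2


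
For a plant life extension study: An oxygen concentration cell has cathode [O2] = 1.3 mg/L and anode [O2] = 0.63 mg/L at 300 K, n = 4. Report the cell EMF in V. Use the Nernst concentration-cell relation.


Apply the Nernst concentration-cell relation: E = (RT/nF)*ln(C_cathode/C_anode)
RT/nF = 8.314*300/(4*96485) = 0.00646266 V
ln(1.3/0.63) = 0.7244
E = 0.00646266 * 0.7244 = 0.00468 V

0.00468 V


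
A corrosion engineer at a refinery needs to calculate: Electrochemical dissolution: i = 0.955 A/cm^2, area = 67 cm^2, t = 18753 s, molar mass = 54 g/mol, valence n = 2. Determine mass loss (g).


Apply Faraday's law: m = i*A*t*M / (n*F)
Total charge passed Q = i*A*t = 0.955*67*18753 = 1199910.705 C
m = Q*M/(n*F) = 1199910.705*54/(2*96485) = 335.7785 g

335.7785 g


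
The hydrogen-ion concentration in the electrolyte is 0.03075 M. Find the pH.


pH = −log10[H+]
pH = −log10(0.03075) = 1.51

1.51


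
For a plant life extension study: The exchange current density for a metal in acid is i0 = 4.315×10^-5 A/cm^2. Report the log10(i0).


i0 = 4.315×10^-5 A/cm^2
log10(i0) = -4.365

-4.365


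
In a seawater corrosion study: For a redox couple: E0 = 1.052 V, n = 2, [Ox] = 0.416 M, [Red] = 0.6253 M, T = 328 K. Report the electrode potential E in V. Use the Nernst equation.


Apply the Nernst equation: E = E0 + (RT/nF)*ln([Ox]/[Red])
Step 1: RT/nF = 8.314*328/(2*96485) = 0.01413169 V
Step 2: [Ox]/[Red] = 0.416/0.6253 = 0.665281
Step 3: ln(0.665281) = -0.407546
Step 4: correction = 0.01413169 * -0.407546 = -0.006 V
E = 1.052 + -0.006 = 1.046 V

1.046 V


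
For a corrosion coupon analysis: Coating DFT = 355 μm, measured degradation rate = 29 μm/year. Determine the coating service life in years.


Service life = thickness / degradation rate
Life = 355 / 29 = 12.2 years

12.2 years


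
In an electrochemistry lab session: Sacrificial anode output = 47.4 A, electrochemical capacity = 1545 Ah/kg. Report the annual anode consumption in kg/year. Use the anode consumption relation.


Annual consumption = current * hours per year / capacity
Rate = 47.4 * 8760 / 1545 = 268.8 kg/year

268.8 kg/year


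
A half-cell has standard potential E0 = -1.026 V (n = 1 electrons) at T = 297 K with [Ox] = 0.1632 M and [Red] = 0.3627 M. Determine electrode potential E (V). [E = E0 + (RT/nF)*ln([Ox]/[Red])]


Apply the Nernst equation: E = E0 + (RT/nF)*ln([Ox]/[Red])
Step 1: RT/nF = 8.314*297/(1*96485) = 0.02559214 V
Step 2: [Ox]/[Red] = 0.1632/0.3627 = 0.449959
Step 3: ln(0.449959) = -0.798599
Step 4: correction = 0.02559214 * -0.798599 = -0.0204 V
E = -1.026 + -0.0204 = -1.0464 V

-1.0464 V


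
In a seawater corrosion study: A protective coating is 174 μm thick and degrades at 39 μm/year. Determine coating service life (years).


Service life = thickness / degradation rate
Life = 174 / 39 = 4.5 years

4.5 years


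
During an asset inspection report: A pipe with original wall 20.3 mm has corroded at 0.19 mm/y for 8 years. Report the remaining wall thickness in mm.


Remaining wall = original − CR × time
t = 20.3 − 0.19*8 = 20.3 − 1.52 = 18.78 mm

18.78 mm


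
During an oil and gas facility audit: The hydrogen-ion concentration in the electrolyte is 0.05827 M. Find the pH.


pH = −log10[H+]
pH = −log10(0.05827) = 1.23

1.23


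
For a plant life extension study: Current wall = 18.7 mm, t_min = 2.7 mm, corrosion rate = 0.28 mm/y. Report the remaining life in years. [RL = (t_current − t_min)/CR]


Apply the remaining-life relation: RL = (t_current − t_min) / CR
RL = (18.7 − 2.7) / 0.28 = 16.0 / 0.28 = 57.1 years

57.1 years


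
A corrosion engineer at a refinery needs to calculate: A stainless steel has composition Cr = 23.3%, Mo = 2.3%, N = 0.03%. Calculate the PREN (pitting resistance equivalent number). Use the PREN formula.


Apply the PREN formula: PREN = Cr + 3.3*Mo + 16*N
PREN = 23.3 + 3.3*2.3 + 16*0.03
PREN = 23.3 + 7.59 + 0.48 = 31.37

31.37


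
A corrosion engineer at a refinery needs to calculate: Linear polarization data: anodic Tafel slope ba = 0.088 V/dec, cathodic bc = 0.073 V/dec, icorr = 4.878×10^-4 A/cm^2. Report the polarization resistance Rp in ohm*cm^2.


Apply the Stern-Geary equation: Rp = ba*bc / (2.303*icorr*(ba+bc))
ba*bc = 0.088*0.073 = 0.006424
ba+bc = 0.161; 2.303*icorr*(ba+bc) = 2.303*4.878×10^-4*0.161 = 1.8086795×10^-4
Rp = 0.006424 / 1.8086795×10^-4 = 35.5 ohm*cm^2

35.5 ohm*cm^2


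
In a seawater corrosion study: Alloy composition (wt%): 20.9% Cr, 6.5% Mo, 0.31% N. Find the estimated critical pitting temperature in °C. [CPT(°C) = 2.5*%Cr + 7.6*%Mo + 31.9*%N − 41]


Apply the ASTM G48 empirical CPT estimate: CPT(°C) = 2.5*%Cr + 7.6*%Mo + 31.9*%N − 41
2.5*20.9 = 52.25; 7.6*6.5 = 49.4; 31.9*0.31 = 9.889
CPT = 52.25 + 49.4 + 9.889 − 41 = 70.539 °C
Rounded to 0.1 °C: CPT ≈ 70.5 °C

70.5 °C


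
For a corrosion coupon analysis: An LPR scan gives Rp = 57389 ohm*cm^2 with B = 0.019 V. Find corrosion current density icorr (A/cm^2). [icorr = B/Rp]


Apply the Stern-Geary relation: icorr = B / Rp
icorr = 0.019 / 57389 = 3.311×10^-7 A/cm^2

3.311×10^-7 A/cm^2


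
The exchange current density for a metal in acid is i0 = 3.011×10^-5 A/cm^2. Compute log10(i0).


i0 = 3.011×10^-5 A/cm^2
log10(i0) = -4.521

-4.521


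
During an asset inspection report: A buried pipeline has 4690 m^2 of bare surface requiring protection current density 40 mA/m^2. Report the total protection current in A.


I = area * current density, then convert mA → A (÷1000)
I = 4690 * 40 / 1000 = 187.6 A

187.6 A


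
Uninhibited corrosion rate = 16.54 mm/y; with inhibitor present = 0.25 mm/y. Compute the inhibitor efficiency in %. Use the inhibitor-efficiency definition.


Apply the inhibitor-efficiency definition: IE = (CR_blank − CR_inh)/CR_blank × 100
IE = (16.54 − 0.25) / 16.54 × 100
IE = 16.29 / 16.54 × 100 = 98.5 %

98.5 %


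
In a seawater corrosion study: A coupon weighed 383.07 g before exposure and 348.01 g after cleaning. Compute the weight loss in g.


Weight loss = initial − final
WL = 383.07 − 348.01 = 35.06 g

35.06 g


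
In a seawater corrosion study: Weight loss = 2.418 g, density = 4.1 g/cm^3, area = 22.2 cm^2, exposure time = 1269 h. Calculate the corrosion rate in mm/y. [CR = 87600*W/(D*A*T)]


Apply the mm/y weight-loss relation: CR = 87600 * W / (D * A * T)
Numerator: 87600 * 2.418 = 211816.8
Denominator: 4.1 * 22.2 * 1269 = 115504.38
CR = 211816.8 / 115504.38 = 1.8338 mm/y

1.8338 mm/y


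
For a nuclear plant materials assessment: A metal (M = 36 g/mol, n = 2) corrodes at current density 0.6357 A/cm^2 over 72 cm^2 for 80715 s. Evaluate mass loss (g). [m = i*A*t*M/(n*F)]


Apply Faraday's law: m = i*A*t*M / (n*F)
Total charge passed Q = i*A*t = 0.6357*72*80715 = 3694357.836 C
m = Q*M/(n*F) = 3694357.836*36/(2*96485) = 689.21 g

689.21 g


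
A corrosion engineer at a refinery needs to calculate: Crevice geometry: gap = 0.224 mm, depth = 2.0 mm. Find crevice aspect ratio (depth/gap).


Aspect ratio = depth / gap
Ratio = 2.0 / 0.224 = 8.9

8.9


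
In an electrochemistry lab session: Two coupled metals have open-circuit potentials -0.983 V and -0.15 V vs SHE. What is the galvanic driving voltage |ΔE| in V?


Driving voltage is the absolute potential difference.
|ΔE| = |-0.983 − (-0.15)| = 0.833 V

0.833 V


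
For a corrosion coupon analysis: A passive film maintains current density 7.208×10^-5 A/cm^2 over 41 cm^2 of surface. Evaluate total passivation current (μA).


I = i_pass * A, then convert A → μA (×10^6)
I = 7.208×10^-5 * 41 * 10^6 = 2955.28 μA

2955.28 μA


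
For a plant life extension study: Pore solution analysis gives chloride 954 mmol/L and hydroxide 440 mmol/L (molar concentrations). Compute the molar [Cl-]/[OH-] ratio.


Threshold parameter = [Cl-] / [OH-] (molar basis; both in mmol/L, so units cancel)
Ratio = 954 / 440 = 2.17

2.17


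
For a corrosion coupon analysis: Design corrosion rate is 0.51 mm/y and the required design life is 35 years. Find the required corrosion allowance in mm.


Corrosion allowance = CR × design life
CA = 0.51 * 35 = 17.85 mm

17.85 mm


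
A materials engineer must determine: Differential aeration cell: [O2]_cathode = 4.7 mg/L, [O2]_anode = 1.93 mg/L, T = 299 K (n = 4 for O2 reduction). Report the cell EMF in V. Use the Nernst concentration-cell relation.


Apply the Nernst concentration-cell relation: E = (RT/nF)*ln(C_cathode/C_anode)
RT/nF = 8.314*299/(4*96485) = 0.00644112 V
ln(4.7/1.93) = 0.89004
E = 0.00644112 * 0.89004 = 0.00573 V

0.00573 V


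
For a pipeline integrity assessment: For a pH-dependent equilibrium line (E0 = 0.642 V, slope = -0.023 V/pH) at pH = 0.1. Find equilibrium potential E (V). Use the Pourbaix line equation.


Apply the Pourbaix line equation: E = E0 + slope*pH
E = 0.642 + (-0.023)*0.1 = 0.642 + (-0.0023) = 0.6397 V
Rounded to 3 decimal places: E = 0.640 V

0.640 V


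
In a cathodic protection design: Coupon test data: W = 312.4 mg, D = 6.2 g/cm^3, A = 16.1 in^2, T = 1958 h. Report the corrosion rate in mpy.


Apply the mpy weight-loss relation: CR = 534 * W / (D * A * T)
Numerator: 534 * 312.4 = 166821.6
Denominator: 6.2 * 16.1 * 1958 = 195447.56
CR = 166821.6 / 195447.56 = 0.85354 mpy

0.85354 mpy


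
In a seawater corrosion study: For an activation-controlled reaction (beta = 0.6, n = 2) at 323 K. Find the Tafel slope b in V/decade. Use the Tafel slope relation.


Apply the Tafel slope relation: b = 2.303*R*T/(beta*n*F)
Numerator: 2.303 * 8.314 * 323 = 6184.53
Denominator: 0.6 * 2 * 96485 = 115782.0
b = 6184.53 / 115782.0 = 0.053 V/decade

0.053 V/decade


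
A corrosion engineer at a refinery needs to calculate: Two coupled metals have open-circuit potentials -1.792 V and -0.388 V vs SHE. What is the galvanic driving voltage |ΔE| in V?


Driving voltage is the absolute potential difference.
|ΔE| = |-1.792 − (-0.388)| = 1.404 V

1.404 V


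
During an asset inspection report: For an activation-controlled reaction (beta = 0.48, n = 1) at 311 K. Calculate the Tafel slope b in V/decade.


Apply the Tafel slope relation: b = 2.303*R*T/(beta*n*F)
Numerator: 2.303 * 8.314 * 311 = 5954.76
Denominator: 0.48 * 1 * 96485 = 46312.8
b = 5954.76 / 46312.8 = 0.1286 V/decade

0.1286 V/decade


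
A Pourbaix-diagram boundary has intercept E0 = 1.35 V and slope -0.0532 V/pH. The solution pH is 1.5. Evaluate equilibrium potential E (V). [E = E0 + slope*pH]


Apply the Pourbaix line equation: E = E0 + slope*pH
E = 1.35 + (-0.0532)*1.5 = 1.35 + (-0.0798) = 1.2702 V
Rounded to 3 decimal places: E = 1.270 V

1.270 V


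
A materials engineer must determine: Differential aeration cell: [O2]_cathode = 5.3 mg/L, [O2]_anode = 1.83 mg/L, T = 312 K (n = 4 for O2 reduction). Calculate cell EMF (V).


Apply the Nernst concentration-cell relation: E = (RT/nF)*ln(C_cathode/C_anode)
RT/nF = 8.314*312/(4*96485) = 0.00672117 V
ln(5.3/1.83) = 1.06339
E = 0.00672117 * 1.06339 = 0.00715 V

0.00715 V
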